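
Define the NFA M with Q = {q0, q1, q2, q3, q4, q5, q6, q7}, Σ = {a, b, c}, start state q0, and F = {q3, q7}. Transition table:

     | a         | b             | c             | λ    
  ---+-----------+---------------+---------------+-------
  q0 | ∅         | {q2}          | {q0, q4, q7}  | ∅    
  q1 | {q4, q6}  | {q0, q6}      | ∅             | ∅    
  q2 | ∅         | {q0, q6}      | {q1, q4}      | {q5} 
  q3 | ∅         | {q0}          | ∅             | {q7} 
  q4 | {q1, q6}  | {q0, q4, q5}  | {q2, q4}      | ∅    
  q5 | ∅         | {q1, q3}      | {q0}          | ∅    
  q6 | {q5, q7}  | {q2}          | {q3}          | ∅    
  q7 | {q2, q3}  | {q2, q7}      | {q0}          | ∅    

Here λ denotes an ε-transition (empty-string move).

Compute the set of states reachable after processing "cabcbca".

Start in {q0}.
Read 'c': q0→{q0, q4, q7}; now {q0, q4, q7}.
Read 'a': q0→∅, q4→{q1, q6}, q7→{q2, q3}; union {q1, q2, q3, q6}; ε-closure = {q1, q2, q3, q5, q6, q7}.
Read 'b': q1→{q0, q6}, q2→{q0, q6}, q3→{q0}, q5→{q1, q3}, q6→{q2}, q7→{q2, q7}; union {q0, q1, q2, q3, q6, q7}; ε-closure = {q0, q1, q2, q3, q5, q6, q7}.
Read 'c': q0→{q0, q4, q7}, q1→∅, q2→{q1, q4}, q3→∅, q5→{q0}, q6→{q3}, q7→{q0}; now {q0, q1, q3, q4, q7}.
Read 'b': q0→{q2}, q1→{q0, q6}, q3→{q0}, q4→{q0, q4, q5}, q7→{q2, q7}; now {q0, q2, q4, q5, q6, q7}.
Read 'c': q0→{q0, q4, q7}, q2→{q1, q4}, q4→{q2, q4}, q5→{q0}, q6→{q3}, q7→{q0}; union {q0, q1, q2, q3, q4, q7}; ε-closure = {q0, q1, q2, q3, q4, q5, q7}.
Read 'a': q0→∅, q1→{q4, q6}, q2→∅, q3→∅, q4→{q1, q6}, q5→∅, q7→{q2, q3}; union {q1, q2, q3, q4, q6}; ε-closure = {q1, q2, q3, q4, q5, q6, q7}.

{q1, q2, q3, q4, q5, q6, q7}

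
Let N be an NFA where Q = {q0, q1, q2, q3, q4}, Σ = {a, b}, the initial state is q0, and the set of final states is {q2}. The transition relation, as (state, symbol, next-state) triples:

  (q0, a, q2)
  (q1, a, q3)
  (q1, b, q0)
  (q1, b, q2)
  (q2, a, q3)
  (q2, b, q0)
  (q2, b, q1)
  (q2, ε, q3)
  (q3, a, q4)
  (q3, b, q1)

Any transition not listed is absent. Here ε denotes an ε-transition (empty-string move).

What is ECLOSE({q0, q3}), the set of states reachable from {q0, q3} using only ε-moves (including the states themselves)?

{q0, q3}

Begin with {q0, q3}.
No ε-moves leave this set, so the closure equals the set itself.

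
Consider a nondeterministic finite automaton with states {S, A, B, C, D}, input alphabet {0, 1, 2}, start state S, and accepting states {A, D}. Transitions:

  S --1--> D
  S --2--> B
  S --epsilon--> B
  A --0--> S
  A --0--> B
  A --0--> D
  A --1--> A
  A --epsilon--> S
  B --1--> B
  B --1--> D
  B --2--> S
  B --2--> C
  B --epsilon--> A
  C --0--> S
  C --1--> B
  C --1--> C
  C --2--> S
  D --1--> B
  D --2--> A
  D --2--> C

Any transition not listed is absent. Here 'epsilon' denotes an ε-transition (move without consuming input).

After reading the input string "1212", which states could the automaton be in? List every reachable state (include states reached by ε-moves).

Start: ε-closure({S}) = {S, A, B}.
Read '1': {S, A, B} → {S, A, B, D}.
Read '2': {S, A, B, D} → {S, A, B, C}.
Read '1': {S, A, B, C} → {S, A, B, C, D}.
Read '2': {S, A, B, C, D} → {S, A, B, C}.

{S, A, B, C}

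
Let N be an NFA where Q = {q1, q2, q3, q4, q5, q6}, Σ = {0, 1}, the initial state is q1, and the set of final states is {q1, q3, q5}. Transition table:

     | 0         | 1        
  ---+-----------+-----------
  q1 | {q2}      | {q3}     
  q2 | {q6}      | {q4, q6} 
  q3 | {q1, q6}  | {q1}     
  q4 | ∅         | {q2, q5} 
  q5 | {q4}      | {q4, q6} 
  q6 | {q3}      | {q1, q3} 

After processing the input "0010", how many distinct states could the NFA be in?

Start in {q1}.
Read '0': q1→{q2}; now {q2}.
Read '0': q2→{q6}; now {q6}.
Read '1': q6→{q1, q3}; now {q1, q3}.
Read '0': q1→{q2}, q3→{q1, q6}; now {q1, q2, q6}.
That set has 3 states.

3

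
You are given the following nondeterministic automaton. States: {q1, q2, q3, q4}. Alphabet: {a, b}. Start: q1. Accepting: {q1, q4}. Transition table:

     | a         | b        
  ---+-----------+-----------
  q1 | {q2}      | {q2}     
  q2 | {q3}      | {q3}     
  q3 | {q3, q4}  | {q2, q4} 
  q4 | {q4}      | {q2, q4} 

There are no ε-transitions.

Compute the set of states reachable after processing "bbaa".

Start in {q1}.
Read 'b': q1→{q2}; now {q2}.
Read 'b': q2→{q3}; now {q3}.
Read 'a': q3→{q3, q4}; now {q3, q4}.
Read 'a': q3→{q3, q4}, q4→{q4}; now {q3, q4}.

{q3, q4}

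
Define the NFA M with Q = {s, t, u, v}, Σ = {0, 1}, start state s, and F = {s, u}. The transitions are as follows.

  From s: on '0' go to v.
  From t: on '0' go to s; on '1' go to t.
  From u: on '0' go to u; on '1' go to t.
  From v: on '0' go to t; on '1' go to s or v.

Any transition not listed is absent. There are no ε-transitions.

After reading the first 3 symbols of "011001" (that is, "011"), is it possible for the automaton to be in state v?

Yes

Start in {s}.
Read '0': {s} → {v}.
Read '1': {v} → {s, v}.
Read '1': {s, v} → {s, v}.
State v is in {s, v}.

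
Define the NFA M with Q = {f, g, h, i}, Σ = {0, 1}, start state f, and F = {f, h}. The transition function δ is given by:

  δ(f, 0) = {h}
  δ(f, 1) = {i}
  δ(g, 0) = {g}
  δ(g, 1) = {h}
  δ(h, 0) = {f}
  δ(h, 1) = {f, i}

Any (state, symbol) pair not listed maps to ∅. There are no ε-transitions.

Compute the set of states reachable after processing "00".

Start in {f}.
Read '0': {f} → {h}.
Read '0': {h} → {f}.

{f}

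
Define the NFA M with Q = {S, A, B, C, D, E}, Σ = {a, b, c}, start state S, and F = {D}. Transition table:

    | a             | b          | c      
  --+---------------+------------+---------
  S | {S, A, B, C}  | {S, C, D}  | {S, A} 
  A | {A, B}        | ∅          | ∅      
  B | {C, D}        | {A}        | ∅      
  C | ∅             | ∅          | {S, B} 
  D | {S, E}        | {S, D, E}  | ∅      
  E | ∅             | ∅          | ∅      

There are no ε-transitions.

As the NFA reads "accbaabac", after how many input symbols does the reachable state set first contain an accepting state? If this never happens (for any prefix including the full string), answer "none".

4

Start in {S}.
Read 'a': S→{S, A, B, C}; now {S, A, B, C}.
Read 'c': S→{S, A}, A→∅, B→∅, C→{S, B}; now {S, A, B}.
Read 'c': S→{S, A}, A→∅, B→∅; now {S, A}.
Read 'b': S→{S, C, D}, A→∅; now {S, C, D}.
None of the earlier sets intersect F, but {S, C, D} does.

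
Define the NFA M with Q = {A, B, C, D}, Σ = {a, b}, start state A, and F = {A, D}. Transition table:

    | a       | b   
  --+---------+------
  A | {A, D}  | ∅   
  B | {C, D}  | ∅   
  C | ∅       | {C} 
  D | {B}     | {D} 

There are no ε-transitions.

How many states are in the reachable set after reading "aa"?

3

Start in {A}.
Read 'a': A→{A, D}; now {A, D}.
Read 'a': A→{A, D}, D→{B}; now {A, B, D}.
That set has 3 states.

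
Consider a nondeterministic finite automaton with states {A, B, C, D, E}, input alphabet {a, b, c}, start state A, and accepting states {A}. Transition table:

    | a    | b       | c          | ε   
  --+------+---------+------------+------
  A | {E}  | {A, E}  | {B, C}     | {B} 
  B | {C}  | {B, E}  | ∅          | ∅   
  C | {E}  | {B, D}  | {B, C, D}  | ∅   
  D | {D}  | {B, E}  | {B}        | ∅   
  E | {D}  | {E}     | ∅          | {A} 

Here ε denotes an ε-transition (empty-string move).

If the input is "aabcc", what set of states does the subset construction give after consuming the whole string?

{B, C, D}

Start: ε-closure({A}) = {A, B}.
Read 'a': A→{E}, B→{C}; union {C, E}; ε-closure = {A, B, C, E}.
Read 'a': A→{E}, B→{C}, C→{E}, E→{D}; union {C, D, E}; ε-closure = {A, B, C, D, E}.
Read 'b': A→{A, E}, B→{B, E}, C→{B, D}, D→{B, E}, E→{E}; now {A, B, D, E}.
Read 'c': A→{B, C}, B→∅, D→{B}, E→∅; now {B, C}.
Read 'c': B→∅, C→{B, C, D}; now {B, C, D}.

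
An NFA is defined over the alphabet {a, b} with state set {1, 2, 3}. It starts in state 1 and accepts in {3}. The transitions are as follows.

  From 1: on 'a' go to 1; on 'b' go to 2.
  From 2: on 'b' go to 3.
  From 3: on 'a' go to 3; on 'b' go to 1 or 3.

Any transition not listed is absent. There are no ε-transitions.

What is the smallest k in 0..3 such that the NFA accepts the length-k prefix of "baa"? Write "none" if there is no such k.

none

Start in {1}.
Read 'b': {1} → {2}.
Read 'a': {2} → ∅.
The set is empty and remains empty for the remaining 1 symbol.
No reachable set along the way intersects F.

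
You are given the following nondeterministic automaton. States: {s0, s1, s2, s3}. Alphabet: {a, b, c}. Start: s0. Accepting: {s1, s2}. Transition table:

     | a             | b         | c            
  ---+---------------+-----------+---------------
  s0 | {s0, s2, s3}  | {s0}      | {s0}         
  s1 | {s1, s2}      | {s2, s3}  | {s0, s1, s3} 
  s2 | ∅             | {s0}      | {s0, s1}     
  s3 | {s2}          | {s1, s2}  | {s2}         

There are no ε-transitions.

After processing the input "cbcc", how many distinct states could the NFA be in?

1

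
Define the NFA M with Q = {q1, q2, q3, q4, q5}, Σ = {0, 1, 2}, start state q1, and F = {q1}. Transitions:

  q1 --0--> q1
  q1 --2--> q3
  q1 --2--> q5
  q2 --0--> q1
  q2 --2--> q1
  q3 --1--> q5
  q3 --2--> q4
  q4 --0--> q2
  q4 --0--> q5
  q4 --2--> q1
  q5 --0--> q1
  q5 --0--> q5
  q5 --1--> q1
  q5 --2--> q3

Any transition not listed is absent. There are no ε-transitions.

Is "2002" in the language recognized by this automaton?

Start in {q1}.
Read '2': q1→{q3, q5}; now {q3, q5}.
Read '0': q3→∅, q5→{q1, q5}; now {q1, q5}.
Read '0': q1→{q1}, q5→{q1, q5}; now {q1, q5}.
Read '2': q1→{q3, q5}, q5→{q3}; now {q3, q5}.
The final set {q3, q5} contains no accepting state.

No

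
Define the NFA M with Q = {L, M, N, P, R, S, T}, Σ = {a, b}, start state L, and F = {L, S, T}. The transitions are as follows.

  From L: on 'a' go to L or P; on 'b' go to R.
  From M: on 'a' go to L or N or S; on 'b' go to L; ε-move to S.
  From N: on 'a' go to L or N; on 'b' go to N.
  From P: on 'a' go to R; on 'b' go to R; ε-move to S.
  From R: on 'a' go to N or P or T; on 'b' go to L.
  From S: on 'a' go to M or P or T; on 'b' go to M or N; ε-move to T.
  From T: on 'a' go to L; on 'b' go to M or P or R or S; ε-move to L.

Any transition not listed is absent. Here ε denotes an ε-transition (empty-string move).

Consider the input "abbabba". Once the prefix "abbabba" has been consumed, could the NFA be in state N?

Start in {L}.
Read 'a': {L} → {L, P, S, T}.
Read 'b': {L, P, S, T} → {L, M, N, P, R, S, T}.
Read 'b': {L, M, N, P, R, S, T} → {L, M, N, P, R, S, T}.
Read 'a': {L, M, N, P, R, S, T} → {L, M, N, P, R, S, T}.
Read 'b': {L, M, N, P, R, S, T} → {L, M, N, P, R, S, T}.
Read 'b': {L, M, N, P, R, S, T} → {L, M, N, P, R, S, T}.
Read 'a': {L, M, N, P, R, S, T} → {L, M, N, P, R, S, T}.
State N is in {L, M, N, P, R, S, T}.

Yes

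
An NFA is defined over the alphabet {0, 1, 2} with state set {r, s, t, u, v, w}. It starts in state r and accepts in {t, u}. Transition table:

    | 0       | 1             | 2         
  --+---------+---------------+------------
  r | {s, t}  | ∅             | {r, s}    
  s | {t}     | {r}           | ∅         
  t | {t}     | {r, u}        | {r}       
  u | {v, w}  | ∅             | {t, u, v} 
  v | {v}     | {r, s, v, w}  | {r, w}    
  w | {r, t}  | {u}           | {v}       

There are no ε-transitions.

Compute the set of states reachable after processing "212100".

{t}

Start in {r}.
Read '2': r→{r, s}; now {r, s}.
Read '1': r→∅, s→{r}; now {r}.
Read '2': r→{r, s}; now {r, s}.
Read '1': r→∅, s→{r}; now {r}.
Read '0': r→{s, t}; now {s, t}.
Read '0': s→{t}, t→{t}; now {t}.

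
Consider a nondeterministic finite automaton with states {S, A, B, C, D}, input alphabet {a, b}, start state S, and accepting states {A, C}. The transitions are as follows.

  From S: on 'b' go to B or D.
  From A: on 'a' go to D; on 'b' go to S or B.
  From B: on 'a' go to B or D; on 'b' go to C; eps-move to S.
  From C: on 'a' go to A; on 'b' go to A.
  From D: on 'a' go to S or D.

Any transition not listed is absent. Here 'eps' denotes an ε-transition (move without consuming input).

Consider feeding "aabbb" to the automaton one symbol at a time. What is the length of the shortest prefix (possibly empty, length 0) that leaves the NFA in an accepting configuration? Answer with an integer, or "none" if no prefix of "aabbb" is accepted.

none

Start in {S}.
Read 'a': S→∅; now ∅.
The set is empty and remains empty for the remaining 4 symbols.
No reachable set along the way intersects F.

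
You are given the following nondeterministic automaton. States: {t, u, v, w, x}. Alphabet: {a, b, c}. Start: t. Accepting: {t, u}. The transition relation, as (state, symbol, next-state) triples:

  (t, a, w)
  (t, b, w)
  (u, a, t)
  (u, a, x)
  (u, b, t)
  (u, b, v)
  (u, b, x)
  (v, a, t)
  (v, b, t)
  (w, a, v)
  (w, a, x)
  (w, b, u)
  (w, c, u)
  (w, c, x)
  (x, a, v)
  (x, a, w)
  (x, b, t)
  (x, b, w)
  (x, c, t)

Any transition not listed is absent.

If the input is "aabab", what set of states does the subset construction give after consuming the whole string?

Start in {t}.
Read 'a': t→{w}; now {w}.
Read 'a': w→{v, x}; now {v, x}.
Read 'b': v→{t}, x→{t, w}; now {t, w}.
Read 'a': t→{w}, w→{v, x}; now {v, w, x}.
Read 'b': v→{t}, w→{u}, x→{t, w}; now {t, u, w}.

{t, u, w}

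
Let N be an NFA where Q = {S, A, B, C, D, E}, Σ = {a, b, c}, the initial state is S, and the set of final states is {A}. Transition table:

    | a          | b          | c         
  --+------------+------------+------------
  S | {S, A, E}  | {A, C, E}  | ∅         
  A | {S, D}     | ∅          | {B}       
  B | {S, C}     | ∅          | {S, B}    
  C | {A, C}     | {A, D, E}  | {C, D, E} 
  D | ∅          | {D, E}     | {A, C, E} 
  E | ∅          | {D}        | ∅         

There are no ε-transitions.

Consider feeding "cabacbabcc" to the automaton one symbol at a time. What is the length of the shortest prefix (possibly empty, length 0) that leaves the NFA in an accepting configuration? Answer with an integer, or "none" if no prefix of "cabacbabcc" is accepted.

none

Start in {S}.
Read 'c': {S} → ∅.
The set is empty and remains empty for the remaining 9 symbols.
No reachable set along the way intersects F.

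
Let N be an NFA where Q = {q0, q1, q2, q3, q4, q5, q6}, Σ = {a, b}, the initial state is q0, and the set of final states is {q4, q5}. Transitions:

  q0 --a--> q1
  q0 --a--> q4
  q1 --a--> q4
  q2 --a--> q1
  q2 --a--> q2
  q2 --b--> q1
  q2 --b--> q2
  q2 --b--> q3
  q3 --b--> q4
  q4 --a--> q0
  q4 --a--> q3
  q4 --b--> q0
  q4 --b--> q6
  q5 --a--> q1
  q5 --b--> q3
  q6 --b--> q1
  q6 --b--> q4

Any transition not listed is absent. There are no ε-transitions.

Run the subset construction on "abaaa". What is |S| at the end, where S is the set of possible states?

Start in {q0}.
Read 'a': q0→{q1, q4}; now {q1, q4}.
Read 'b': q1→∅, q4→{q0, q6}; now {q0, q6}.
Read 'a': q0→{q1, q4}, q6→∅; now {q1, q4}.
Read 'a': q1→{q4}, q4→{q0, q3}; now {q0, q3, q4}.
Read 'a': q0→{q1, q4}, q3→∅, q4→{q0, q3}; now {q0, q1, q3, q4}.
That set has 4 states.

4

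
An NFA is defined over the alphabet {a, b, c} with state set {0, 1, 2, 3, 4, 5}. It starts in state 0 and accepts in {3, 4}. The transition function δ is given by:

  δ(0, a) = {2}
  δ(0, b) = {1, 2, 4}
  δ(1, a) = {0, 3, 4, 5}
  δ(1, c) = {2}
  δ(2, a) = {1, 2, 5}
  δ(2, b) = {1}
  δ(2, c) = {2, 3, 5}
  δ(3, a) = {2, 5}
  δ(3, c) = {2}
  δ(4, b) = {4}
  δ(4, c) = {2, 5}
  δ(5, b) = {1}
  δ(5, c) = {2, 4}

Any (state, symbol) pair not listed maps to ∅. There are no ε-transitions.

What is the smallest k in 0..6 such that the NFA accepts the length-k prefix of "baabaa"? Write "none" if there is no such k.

1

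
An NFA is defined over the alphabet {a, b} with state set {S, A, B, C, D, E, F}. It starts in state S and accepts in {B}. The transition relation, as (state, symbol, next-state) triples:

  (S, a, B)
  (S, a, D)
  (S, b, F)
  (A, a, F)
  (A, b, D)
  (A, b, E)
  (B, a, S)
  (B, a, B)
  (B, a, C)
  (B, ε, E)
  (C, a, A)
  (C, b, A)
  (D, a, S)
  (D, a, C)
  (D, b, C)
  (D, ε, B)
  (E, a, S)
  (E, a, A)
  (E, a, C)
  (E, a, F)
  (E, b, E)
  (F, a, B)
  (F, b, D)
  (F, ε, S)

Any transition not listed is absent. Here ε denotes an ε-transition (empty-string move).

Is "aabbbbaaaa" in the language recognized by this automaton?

Yes

Start in {S}.
Read 'a': S→{B, D}; union {B, D}; ε-closure = {B, D, E}.
Read 'a': B→{S, B, C}, D→{S, C}, E→{S, A, C, F}; union {S, A, B, C, F}; ε-closure = {S, A, B, C, E, F}.
Read 'b': S→{F}, A→{D, E}, B→∅, C→{A}, E→{E}, F→{D}; union {A, D, E, F}; ε-closure = {S, A, B, D, E, F}.
Read 'b': S→{F}, A→{D, E}, B→∅, D→{C}, E→{E}, F→{D}; union {C, D, E, F}; ε-closure = {S, B, C, D, E, F}.
Read 'b': S→{F}, B→∅, C→{A}, D→{C}, E→{E}, F→{D}; union {A, C, D, E, F}; ε-closure = {S, A, B, C, D, E, F}.
Read 'b': S→{F}, A→{D, E}, B→∅, C→{A}, D→{C}, E→{E}, F→{D}; union {A, C, D, E, F}; ε-closure = {S, A, B, C, D, E, F}.
Read 'a': S→{B, D}, A→{F}, B→{S, B, C}, C→{A}, D→{S, C}, E→{S, A, C, F}, F→{B}; union {S, A, B, C, D, F}; ε-closure = {S, A, B, C, D, E, F}.
Read 'a': S→{B, D}, A→{F}, B→{S, B, C}, C→{A}, D→{S, C}, E→{S, A, C, F}, F→{B}; union {S, A, B, C, D, F}; ε-closure = {S, A, B, C, D, E, F}.
Read 'a': S→{B, D}, A→{F}, B→{S, B, C}, C→{A}, D→{S, C}, E→{S, A, C, F}, F→{B}; union {S, A, B, C, D, F}; ε-closure = {S, A, B, C, D, E, F}.
Read 'a': S→{B, D}, A→{F}, B→{S, B, C}, C→{A}, D→{S, C}, E→{S, A, C, F}, F→{B}; union {S, A, B, C, D, F}; ε-closure = {S, A, B, C, D, E, F}.
The final set {S, A, B, C, D, E, F} contains the accepting state B.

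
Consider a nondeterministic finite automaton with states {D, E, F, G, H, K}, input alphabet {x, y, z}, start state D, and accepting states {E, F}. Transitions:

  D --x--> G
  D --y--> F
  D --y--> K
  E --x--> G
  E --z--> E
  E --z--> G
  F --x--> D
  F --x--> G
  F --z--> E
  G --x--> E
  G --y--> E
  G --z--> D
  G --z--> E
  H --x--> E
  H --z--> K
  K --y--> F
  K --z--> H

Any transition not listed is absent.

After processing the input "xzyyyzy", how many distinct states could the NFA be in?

0

Start in {D}.
Read 'x': D→{G}; now {G}.
Read 'z': G→{D, E}; now {D, E}.
Read 'y': D→{F, K}, E→∅; now {F, K}.
Read 'y': F→∅, K→{F}; now {F}.
Read 'y': F→∅; now ∅.
The set is empty and remains empty for the remaining 2 symbols.
That set has 0 states.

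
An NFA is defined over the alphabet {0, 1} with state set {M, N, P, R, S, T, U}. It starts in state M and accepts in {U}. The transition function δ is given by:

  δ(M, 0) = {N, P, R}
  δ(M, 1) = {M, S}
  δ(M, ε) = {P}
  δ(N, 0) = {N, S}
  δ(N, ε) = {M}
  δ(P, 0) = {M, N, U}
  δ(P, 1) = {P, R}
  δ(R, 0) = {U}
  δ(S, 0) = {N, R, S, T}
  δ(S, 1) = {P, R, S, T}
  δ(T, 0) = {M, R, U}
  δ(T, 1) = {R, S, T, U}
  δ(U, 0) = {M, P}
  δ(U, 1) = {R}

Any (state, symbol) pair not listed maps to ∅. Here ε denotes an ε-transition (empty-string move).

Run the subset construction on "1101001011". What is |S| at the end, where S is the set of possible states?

Start: ε-closure({M}) = {M, P}.
Read '1': M→{M, S}, P→{P, R}; now {M, P, R, S}.
Read '1': M→{M, S}, P→{P, R}, R→∅, S→{P, R, S, T}; now {M, P, R, S, T}.
Read '0': M→{N, P, R}, P→{M, N, U}, R→{U}, S→{N, R, S, T}, T→{M, R, U}; now {M, N, P, R, S, T, U}.
Read '1': M→{M, S}, N→∅, P→{P, R}, R→∅, S→{P, R, S, T}, T→{R, S, T, U}, U→{R}; now {M, P, R, S, T, U}.
Read '0': M→{N, P, R}, P→{M, N, U}, R→{U}, S→{N, R, S, T}, T→{M, R, U}, U→{M, P}; now {M, N, P, R, S, T, U}.
Read '0': M→{N, P, R}, N→{N, S}, P→{M, N, U}, R→{U}, S→{N, R, S, T}, T→{M, R, U}, U→{M, P}; now {M, N, P, R, S, T, U}.
Read '1': M→{M, S}, N→∅, P→{P, R}, R→∅, S→{P, R, S, T}, T→{R, S, T, U}, U→{R}; now {M, P, R, S, T, U}.
Read '0': M→{N, P, R}, P→{M, N, U}, R→{U}, S→{N, R, S, T}, T→{M, R, U}, U→{M, P}; now {M, N, P, R, S, T, U}.
Read '1': M→{M, S}, N→∅, P→{P, R}, R→∅, S→{P, R, S, T}, T→{R, S, T, U}, U→{R}; now {M, P, R, S, T, U}.
Read '1': M→{M, S}, P→{P, R}, R→∅, S→{P, R, S, T}, T→{R, S, T, U}, U→{R}; now {M, P, R, S, T, U}.
That set has 6 states.

6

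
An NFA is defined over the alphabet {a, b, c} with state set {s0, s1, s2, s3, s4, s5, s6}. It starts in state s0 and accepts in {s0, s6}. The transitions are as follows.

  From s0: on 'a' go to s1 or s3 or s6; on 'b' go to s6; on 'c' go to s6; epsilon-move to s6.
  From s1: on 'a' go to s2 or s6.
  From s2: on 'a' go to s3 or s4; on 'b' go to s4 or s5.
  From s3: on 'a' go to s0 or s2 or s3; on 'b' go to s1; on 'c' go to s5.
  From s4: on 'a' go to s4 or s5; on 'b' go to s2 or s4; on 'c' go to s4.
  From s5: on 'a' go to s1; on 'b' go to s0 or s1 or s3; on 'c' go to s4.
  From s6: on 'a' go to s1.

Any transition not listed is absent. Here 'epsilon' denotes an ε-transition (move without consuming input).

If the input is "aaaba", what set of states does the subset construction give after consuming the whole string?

Start: ε-closure({s0}) = {s0, s6}.
Read 'a': s0→{s1, s3, s6}, s6→{s1}; now {s1, s3, s6}.
Read 'a': s1→{s2, s6}, s3→{s0, s2, s3}, s6→{s1}; now {s0, s1, s2, s3, s6}.
Read 'a': s0→{s1, s3, s6}, s1→{s2, s6}, s2→{s3, s4}, s3→{s0, s2, s3}, s6→{s1}; now {s0, s1, s2, s3, s4, s6}.
Read 'b': s0→{s6}, s1→∅, s2→{s4, s5}, s3→{s1}, s4→{s2, s4}, s6→∅; now {s1, s2, s4, s5, s6}.
Read 'a': s1→{s2, s6}, s2→{s3, s4}, s4→{s4, s5}, s5→{s1}, s6→{s1}; now {s1, s2, s3, s4, s5, s6}.

{s1, s2, s3, s4, s5, s6}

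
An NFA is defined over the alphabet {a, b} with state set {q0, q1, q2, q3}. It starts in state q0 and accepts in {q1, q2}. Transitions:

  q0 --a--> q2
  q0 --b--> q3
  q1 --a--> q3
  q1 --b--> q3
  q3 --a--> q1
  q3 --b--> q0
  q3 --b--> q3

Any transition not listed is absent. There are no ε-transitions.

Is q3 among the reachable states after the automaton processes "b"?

Start in {q0}.
Read 'b': q0→{q3}; now {q3}.
State q3 is in {q3}.

Yes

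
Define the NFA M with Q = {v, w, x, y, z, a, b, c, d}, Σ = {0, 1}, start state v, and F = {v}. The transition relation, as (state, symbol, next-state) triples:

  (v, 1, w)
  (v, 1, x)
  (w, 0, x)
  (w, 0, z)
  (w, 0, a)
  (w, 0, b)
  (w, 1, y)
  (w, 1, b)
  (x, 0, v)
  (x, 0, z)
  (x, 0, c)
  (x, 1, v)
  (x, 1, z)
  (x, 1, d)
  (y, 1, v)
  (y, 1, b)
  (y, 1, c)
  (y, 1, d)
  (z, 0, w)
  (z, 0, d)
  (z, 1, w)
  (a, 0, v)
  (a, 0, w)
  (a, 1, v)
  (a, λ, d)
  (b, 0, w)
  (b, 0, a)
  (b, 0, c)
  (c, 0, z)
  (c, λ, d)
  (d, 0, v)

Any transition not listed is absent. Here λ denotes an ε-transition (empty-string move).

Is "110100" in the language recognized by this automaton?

Yes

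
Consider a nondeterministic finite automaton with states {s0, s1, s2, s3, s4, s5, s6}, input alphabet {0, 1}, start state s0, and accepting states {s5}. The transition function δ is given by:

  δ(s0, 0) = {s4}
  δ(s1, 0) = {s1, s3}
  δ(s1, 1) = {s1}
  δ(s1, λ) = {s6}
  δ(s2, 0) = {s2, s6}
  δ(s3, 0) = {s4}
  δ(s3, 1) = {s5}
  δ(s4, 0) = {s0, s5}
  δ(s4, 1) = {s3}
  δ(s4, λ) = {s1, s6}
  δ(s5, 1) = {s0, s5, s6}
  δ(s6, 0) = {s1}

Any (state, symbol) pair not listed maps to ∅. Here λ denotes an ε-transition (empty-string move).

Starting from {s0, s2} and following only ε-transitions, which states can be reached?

{s0, s2}

Begin with {s0, s2}.
No ε-moves leave this set, so the closure equals the set itself.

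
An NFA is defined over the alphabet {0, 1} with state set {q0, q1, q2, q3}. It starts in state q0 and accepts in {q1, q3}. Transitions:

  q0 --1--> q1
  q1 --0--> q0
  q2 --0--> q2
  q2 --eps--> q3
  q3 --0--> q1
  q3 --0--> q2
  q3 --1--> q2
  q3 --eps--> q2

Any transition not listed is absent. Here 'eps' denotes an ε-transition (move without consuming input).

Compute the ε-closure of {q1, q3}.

Begin with {q1, q3}.
ε-move q3 → q2; add q2.

{q1, q2, q3}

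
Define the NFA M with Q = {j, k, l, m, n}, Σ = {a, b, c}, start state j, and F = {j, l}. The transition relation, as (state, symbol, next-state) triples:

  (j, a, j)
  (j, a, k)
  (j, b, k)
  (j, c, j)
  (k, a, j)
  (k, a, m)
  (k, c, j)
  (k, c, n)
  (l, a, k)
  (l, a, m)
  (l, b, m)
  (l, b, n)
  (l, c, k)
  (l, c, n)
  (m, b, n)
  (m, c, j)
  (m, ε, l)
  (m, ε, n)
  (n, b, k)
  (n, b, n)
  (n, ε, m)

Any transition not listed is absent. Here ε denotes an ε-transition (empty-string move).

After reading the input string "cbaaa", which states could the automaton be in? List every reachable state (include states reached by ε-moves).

{j, k, l, m, n}

Start in {j}.
Read 'c': j→{j}; now {j}.
Read 'b': j→{k}; now {k}.
Read 'a': k→{j, m}; union {j, m}; ε-closure = {j, l, m, n}.
Read 'a': j→{j, k}, l→{k, m}, m→∅, n→∅; union {j, k, m}; ε-closure = {j, k, l, m, n}.
Read 'a': j→{j, k}, k→{j, m}, l→{k, m}, m→∅, n→∅; union {j, k, m}; ε-closure = {j, k, l, m, n}.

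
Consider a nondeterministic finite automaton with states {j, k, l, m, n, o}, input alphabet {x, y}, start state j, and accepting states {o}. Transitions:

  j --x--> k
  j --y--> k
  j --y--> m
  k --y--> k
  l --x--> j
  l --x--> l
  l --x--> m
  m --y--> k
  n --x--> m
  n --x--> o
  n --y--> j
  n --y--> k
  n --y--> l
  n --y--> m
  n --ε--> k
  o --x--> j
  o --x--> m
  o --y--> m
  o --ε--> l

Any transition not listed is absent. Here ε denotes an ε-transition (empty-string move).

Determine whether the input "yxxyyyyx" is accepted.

Start in {j}.
Read 'y': j→{k, m}; now {k, m}.
Read 'x': k→∅, m→∅; now ∅.
The set is empty and remains empty for the remaining 6 symbols.
The final set ∅ contains no accepting state.

No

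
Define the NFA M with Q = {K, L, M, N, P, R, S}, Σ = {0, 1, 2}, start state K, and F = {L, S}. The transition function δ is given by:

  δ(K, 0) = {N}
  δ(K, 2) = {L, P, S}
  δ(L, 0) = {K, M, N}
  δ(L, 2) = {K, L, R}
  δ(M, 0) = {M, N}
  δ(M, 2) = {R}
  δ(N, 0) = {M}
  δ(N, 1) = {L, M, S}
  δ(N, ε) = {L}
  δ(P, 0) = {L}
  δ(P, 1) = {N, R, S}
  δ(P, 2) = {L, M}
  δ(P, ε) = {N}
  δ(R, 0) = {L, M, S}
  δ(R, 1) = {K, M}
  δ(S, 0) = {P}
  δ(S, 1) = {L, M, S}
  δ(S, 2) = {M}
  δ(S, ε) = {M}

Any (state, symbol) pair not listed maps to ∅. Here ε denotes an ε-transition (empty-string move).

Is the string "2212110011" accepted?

Yes

Start in {K}.
Read '2': K→{L, P, S}; union {L, P, S}; ε-closure = {L, M, N, P, S}.
Read '2': L→{K, L, R}, M→{R}, N→∅, P→{L, M}, S→{M}; now {K, L, M, R}.
Read '1': K→∅, L→∅, M→∅, R→{K, M}; now {K, M}.
Read '2': K→{L, P, S}, M→{R}; union {L, P, R, S}; ε-closure = {L, M, N, P, R, S}.
Read '1': L→∅, M→∅, N→{L, M, S}, P→{N, R, S}, R→{K, M}, S→{L, M, S}; now {K, L, M, N, R, S}.
Read '1': K→∅, L→∅, M→∅, N→{L, M, S}, R→{K, M}, S→{L, M, S}; now {K, L, M, S}.
Read '0': K→{N}, L→{K, M, N}, M→{M, N}, S→{P}; union {K, M, N, P}; ε-closure = {K, L, M, N, P}.
Read '0': K→{N}, L→{K, M, N}, M→{M, N}, N→{M}, P→{L}; now {K, L, M, N}.
Read '1': K→∅, L→∅, M→∅, N→{L, M, S}; now {L, M, S}.
Read '1': L→∅, M→∅, S→{L, M, S}; now {L, M, S}.
The final set {L, M, S} contains the accepting states L, S.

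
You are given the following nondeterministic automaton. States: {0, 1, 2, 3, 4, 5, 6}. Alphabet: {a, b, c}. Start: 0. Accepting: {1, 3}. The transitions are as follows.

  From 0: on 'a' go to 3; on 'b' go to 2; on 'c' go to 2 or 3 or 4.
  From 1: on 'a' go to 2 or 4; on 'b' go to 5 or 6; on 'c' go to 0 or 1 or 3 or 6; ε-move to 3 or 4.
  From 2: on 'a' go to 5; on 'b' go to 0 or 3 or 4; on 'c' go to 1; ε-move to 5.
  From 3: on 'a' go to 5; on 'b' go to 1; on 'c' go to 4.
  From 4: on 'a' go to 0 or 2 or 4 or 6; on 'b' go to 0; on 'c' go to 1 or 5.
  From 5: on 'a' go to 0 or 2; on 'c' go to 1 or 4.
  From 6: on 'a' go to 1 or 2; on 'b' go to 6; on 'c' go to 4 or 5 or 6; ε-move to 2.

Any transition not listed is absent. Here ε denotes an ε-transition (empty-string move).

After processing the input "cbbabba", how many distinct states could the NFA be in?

Start in {0}.
Read 'c': 0→{2, 3, 4}; union {2, 3, 4}; ε-closure = {2, 3, 4, 5}.
Read 'b': 2→{0, 3, 4}, 3→{1}, 4→{0}, 5→∅; now {0, 1, 3, 4}.
Read 'b': 0→{2}, 1→{5, 6}, 3→{1}, 4→{0}; union {0, 1, 2, 5, 6}; ε-closure = {0, 1, 2, 3, 4, 5, 6}.
Read 'a': 0→{3}, 1→{2, 4}, 2→{5}, 3→{5}, 4→{0, 2, 4, 6}, 5→{0, 2}, 6→{1, 2}; now {0, 1, 2, 3, 4, 5, 6}.
Read 'b': 0→{2}, 1→{5, 6}, 2→{0, 3, 4}, 3→{1}, 4→{0}, 5→∅, 6→{6}; now {0, 1, 2, 3, 4, 5, 6}.
Read 'b': 0→{2}, 1→{5, 6}, 2→{0, 3, 4}, 3→{1}, 4→{0}, 5→∅, 6→{6}; now {0, 1, 2, 3, 4, 5, 6}.
Read 'a': 0→{3}, 1→{2, 4}, 2→{5}, 3→{5}, 4→{0, 2, 4, 6}, 5→{0, 2}, 6→{1, 2}; now {0, 1, 2, 3, 4, 5, 6}.
That set has 7 states.

7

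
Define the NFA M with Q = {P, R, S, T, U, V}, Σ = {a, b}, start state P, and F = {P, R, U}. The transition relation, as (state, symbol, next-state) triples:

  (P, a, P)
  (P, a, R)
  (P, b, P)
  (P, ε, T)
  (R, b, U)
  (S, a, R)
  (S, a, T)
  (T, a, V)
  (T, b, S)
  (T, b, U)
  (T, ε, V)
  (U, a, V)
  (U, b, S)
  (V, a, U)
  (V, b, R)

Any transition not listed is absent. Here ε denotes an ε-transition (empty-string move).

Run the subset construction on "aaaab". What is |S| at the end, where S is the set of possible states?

6

Start: ε-closure({P}) = {P, T, V}.
Read 'a': {P, T, V} → {P, R, T, U, V}.
Read 'a': {P, R, T, U, V} → {P, R, T, U, V}.
Read 'a': {P, R, T, U, V} → {P, R, T, U, V}.
Read 'a': {P, R, T, U, V} → {P, R, T, U, V}.
Read 'b': {P, R, T, U, V} → {P, R, S, T, U, V}.
That set has 6 states.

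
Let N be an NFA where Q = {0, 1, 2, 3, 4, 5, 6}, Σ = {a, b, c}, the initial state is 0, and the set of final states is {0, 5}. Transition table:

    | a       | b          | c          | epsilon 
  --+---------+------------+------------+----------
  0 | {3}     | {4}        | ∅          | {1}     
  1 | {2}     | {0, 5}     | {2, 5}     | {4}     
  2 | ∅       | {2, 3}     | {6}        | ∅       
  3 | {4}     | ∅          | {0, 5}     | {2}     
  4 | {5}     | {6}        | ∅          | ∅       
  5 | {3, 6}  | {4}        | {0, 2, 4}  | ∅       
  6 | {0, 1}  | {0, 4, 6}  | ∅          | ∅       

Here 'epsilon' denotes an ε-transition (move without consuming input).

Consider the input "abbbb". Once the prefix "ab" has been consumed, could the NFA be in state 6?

Start: ε-closure({0}) = {0, 1, 4}.
Read 'a': 0→{3}, 1→{2}, 4→{5}; now {2, 3, 5}.
Read 'b': 2→{2, 3}, 3→∅, 5→{4}; now {2, 3, 4}.
State 6 is not in {2, 3, 4}.

No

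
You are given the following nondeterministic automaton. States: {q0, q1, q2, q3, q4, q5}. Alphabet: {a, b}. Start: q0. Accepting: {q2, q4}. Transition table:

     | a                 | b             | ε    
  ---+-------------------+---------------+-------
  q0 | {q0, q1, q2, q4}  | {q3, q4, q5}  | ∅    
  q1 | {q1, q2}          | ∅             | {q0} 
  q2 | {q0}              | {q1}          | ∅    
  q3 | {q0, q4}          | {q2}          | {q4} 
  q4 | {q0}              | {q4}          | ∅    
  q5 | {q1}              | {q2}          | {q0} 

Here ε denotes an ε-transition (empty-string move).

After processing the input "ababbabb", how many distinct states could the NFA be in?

Start in {q0}.
Read 'a': q0→{q0, q1, q2, q4}; now {q0, q1, q2, q4}.
Read 'b': q0→{q3, q4, q5}, q1→∅, q2→{q1}, q4→{q4}; union {q1, q3, q4, q5}; ε-closure = {q0, q1, q3, q4, q5}.
Read 'a': q0→{q0, q1, q2, q4}, q1→{q1, q2}, q3→{q0, q4}, q4→{q0}, q5→{q1}; now {q0, q1, q2, q4}.
Read 'b': q0→{q3, q4, q5}, q1→∅, q2→{q1}, q4→{q4}; union {q1, q3, q4, q5}; ε-closure = {q0, q1, q3, q4, q5}.
Read 'b': q0→{q3, q4, q5}, q1→∅, q3→{q2}, q4→{q4}, q5→{q2}; union {q2, q3, q4, q5}; ε-closure = {q0, q2, q3, q4, q5}.
Read 'a': q0→{q0, q1, q2, q4}, q2→{q0}, q3→{q0, q4}, q4→{q0}, q5→{q1}; now {q0, q1, q2, q4}.
Read 'b': q0→{q3, q4, q5}, q1→∅, q2→{q1}, q4→{q4}; union {q1, q3, q4, q5}; ε-closure = {q0, q1, q3, q4, q5}.
Read 'b': q0→{q3, q4, q5}, q1→∅, q3→{q2}, q4→{q4}, q5→{q2}; union {q2, q3, q4, q5}; ε-closure = {q0, q2, q3, q4, q5}.
That set has 5 states.

5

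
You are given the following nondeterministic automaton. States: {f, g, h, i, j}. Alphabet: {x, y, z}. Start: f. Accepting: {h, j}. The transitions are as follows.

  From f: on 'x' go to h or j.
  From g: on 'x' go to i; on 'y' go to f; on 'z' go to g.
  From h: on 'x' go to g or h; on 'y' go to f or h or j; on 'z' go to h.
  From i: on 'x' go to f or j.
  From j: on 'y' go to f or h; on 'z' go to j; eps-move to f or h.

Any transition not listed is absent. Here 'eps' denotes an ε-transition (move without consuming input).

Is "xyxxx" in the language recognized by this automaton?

Yes

Start in {f}.
Read 'x': {f} → {f, h, j}.
Read 'y': {f, h, j} → {f, h, j}.
Read 'x': {f, h, j} → {f, g, h, j}.
Read 'x': {f, g, h, j} → {f, g, h, i, j}.
Read 'x': {f, g, h, i, j} → {f, g, h, i, j}.
The final set {f, g, h, i, j} contains the accepting states h, j.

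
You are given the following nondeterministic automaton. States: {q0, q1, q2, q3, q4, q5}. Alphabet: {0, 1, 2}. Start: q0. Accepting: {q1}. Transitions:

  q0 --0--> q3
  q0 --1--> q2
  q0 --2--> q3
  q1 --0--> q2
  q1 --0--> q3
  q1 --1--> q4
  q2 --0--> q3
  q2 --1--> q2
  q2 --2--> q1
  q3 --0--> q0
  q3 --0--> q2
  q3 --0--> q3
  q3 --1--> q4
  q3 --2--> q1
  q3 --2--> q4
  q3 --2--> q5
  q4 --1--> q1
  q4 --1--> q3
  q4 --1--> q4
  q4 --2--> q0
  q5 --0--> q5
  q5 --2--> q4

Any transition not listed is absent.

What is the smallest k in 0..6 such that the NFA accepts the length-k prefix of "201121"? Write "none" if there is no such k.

4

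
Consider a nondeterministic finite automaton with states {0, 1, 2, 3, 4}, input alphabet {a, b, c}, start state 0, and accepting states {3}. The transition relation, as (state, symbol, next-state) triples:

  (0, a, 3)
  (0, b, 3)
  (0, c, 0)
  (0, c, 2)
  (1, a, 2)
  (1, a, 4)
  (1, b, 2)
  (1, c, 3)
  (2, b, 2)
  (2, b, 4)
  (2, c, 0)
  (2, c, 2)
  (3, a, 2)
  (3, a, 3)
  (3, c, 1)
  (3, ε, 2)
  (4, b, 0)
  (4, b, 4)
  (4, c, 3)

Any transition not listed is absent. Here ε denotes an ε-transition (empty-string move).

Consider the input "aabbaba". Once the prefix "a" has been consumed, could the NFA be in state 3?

Yes

Start in {0}.
Read 'a': {0} → {2, 3}.
State 3 is in {2, 3}.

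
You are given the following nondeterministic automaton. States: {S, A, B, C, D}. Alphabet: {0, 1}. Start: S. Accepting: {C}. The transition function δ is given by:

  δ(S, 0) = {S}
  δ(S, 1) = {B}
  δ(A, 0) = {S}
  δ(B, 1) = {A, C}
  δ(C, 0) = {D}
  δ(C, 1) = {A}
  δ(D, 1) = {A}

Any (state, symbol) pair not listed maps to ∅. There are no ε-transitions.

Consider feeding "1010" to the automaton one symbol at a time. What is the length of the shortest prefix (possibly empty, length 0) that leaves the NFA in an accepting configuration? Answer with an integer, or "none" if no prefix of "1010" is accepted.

none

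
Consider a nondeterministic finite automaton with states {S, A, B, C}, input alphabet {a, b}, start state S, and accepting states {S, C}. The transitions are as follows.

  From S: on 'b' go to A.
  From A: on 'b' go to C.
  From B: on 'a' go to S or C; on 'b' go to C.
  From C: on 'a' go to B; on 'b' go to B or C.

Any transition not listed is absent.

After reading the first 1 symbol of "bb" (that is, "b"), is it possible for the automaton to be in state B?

Start in {S}.
Read 'b': {S} → {A}.
State B is not in {A}.

No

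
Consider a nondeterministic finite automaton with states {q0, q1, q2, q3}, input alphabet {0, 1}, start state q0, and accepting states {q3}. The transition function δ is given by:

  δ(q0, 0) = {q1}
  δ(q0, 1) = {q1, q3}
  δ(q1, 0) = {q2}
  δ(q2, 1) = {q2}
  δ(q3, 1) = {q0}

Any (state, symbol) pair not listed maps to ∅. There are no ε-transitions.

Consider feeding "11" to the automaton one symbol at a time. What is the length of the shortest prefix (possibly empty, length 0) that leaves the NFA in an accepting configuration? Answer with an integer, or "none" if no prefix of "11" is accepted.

Start in {q0}.
Read '1': q0→{q1, q3}; now {q1, q3}.
None of the earlier sets intersect F, but {q1, q3} does.

1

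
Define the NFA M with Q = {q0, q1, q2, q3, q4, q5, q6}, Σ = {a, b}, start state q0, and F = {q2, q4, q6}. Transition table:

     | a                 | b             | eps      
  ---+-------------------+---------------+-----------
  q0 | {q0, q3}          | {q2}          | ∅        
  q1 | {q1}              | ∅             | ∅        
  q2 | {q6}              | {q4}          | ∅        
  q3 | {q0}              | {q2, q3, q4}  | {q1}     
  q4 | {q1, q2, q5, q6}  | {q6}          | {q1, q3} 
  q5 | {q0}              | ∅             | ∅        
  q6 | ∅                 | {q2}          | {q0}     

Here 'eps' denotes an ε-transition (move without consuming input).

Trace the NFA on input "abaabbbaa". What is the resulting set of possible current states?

{q0, q1, q3, q6}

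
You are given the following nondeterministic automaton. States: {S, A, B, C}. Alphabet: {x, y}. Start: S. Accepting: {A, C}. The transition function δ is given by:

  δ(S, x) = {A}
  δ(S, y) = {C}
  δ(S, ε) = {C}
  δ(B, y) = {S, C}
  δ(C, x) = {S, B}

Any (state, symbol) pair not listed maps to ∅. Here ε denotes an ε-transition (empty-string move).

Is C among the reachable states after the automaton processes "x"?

Start: ε-closure({S}) = {S, C}.
Read 'x': S→{A}, C→{S, B}; union {S, A, B}; ε-closure = {S, A, B, C}.
State C is in {S, A, B, C}.

Yes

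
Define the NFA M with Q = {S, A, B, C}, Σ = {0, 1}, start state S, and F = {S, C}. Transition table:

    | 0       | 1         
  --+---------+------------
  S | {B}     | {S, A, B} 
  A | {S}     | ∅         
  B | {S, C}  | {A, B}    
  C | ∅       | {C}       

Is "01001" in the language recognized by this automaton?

No

Start in {S}.
Read '0': S→{B}; now {B}.
Read '1': B→{A, B}; now {A, B}.
Read '0': A→{S}, B→{S, C}; now {S, C}.
Read '0': S→{B}, C→∅; now {B}.
Read '1': B→{A, B}; now {A, B}.
The final set {A, B} contains no accepting state.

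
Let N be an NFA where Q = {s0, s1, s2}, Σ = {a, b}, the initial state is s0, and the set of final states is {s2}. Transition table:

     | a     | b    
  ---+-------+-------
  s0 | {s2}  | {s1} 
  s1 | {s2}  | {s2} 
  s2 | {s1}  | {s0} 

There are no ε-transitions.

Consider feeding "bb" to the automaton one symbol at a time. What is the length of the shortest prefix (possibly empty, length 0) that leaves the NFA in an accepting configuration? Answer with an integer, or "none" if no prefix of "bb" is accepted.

Start in {s0}.
Read 'b': {s0} → {s1}.
Read 'b': {s1} → {s2}.
None of the earlier sets intersect F, but {s2} does.

2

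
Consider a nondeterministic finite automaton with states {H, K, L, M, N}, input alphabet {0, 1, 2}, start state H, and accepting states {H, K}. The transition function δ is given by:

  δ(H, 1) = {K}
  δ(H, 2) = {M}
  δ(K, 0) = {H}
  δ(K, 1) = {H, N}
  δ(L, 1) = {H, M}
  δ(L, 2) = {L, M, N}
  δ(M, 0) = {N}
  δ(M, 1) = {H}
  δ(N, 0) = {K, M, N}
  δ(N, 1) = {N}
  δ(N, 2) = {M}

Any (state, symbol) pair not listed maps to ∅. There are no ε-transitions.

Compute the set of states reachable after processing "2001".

Start in {H}.
Read '2': {H} → {M}.
Read '0': {M} → {N}.
Read '0': {N} → {K, M, N}.
Read '1': {K, M, N} → {H, N}.

{H, N}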